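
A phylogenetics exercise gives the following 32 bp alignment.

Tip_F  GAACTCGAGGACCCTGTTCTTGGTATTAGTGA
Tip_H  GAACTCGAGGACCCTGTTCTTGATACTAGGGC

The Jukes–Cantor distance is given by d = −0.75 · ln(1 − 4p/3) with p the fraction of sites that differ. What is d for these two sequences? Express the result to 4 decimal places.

0.1367

The sequences differ at positions 23 (G/A), 26 (T/C), 30 (T/G), 32 (A/C).
p = 4/32 = 0.125000.
d = −0.75 · ln(1 − (4/3)·0.125000) = −0.75 · ln(0.833333) = −0.75 · (-0.182322) = 0.1367.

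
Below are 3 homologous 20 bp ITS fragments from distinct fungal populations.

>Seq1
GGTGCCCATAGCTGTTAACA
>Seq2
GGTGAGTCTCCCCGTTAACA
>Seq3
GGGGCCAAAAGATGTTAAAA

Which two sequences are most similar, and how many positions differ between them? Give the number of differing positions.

5

Pairwise Hamming distances:
  Seq1 vs Seq2: 7
  Seq1 vs Seq3: 5
  Seq2 vs Seq3: 11
The smallest is 5, between Seq1 and Seq3.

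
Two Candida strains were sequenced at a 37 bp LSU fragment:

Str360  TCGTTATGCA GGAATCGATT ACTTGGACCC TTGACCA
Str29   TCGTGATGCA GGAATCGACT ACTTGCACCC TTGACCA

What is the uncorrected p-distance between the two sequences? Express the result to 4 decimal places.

Differing sites — 5:T/G; 19:T/C; 26:G/C.
There are 3 differences over 37 sites, so p = 3/37 = 0.0811.

0.0811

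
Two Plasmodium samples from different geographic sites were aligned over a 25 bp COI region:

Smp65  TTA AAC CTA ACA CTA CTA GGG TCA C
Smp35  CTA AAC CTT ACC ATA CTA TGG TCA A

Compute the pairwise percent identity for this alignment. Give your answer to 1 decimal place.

76.0%

Differing sites — 1:T/C; 9:A/T; 12:A/C; 13:C/A; 19:G/T; 25:C/A.
19 of the 25 sites match, so the percent identity is 19/25 × 100 = 76.0%.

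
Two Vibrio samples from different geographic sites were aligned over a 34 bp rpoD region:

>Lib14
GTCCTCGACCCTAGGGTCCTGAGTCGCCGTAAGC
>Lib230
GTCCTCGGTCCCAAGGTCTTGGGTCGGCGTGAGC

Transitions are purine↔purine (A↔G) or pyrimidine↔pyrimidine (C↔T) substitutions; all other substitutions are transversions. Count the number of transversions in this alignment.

1

Mismatches occur at site 8 (A→G, transition), site 9 (C→T, transition), site 12 (T→C, transition), site 14 (G→A, transition), site 19 (C→T, transition), site 22 (A→G, transition), site 27 (C→G, transversion), site 31 (A→G, transition).
Of the 8 differences, 7 transitions and 1 transversion, so the answer is 1.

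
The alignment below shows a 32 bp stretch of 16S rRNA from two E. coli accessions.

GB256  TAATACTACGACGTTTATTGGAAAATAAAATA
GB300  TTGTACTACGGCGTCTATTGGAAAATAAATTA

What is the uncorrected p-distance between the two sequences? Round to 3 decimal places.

Mismatches occur at site 2 (A→T), site 3 (A→G), site 11 (A→G), site 15 (T→C), site 30 (A→T).
There are 5 differences over 32 sites, so p = 5/32 = 0.156.

0.156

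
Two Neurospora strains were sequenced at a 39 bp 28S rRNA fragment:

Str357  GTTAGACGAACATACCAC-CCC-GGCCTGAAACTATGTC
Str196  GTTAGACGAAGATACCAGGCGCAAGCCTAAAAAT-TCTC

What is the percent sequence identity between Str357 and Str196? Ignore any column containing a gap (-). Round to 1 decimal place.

Excluding the 3 gap columns leaves 36 comparable sites.
Differing sites — 11:C/G; 18:C/G; 21:C/G; 24:G/A; 29:G/A; 33:C/A; 37:G/C.
29 of the 36 comparable sites match, so the percent identity is 29/36 × 100 = 80.6%.

80.6%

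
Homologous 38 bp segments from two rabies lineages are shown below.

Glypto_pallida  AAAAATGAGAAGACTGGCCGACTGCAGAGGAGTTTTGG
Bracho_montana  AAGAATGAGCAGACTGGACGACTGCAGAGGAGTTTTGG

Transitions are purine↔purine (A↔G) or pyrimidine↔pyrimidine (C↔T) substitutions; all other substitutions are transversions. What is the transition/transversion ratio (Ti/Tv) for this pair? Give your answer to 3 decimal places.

0.500

Mismatches occur at site 3 (A→G, transition), site 10 (A→C, transversion), site 18 (C→A, transversion).
Of the 3 differences, 1 transition and 2 transversions, so Ti/Tv = 1/2 = 0.500.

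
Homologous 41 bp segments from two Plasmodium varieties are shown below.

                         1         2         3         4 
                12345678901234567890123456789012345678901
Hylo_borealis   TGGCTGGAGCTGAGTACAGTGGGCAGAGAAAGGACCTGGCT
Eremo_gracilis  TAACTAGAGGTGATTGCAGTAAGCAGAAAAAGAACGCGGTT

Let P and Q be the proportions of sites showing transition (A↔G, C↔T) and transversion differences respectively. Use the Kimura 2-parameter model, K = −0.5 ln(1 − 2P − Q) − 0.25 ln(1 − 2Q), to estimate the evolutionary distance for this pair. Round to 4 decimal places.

Differing sites — 2:G/A (Ti); 3:G/A (Ti); 6:G/A (Ti); 10:C/G (Tv); 14:G/T (Tv); 16:A/G (Ti); 21:G/A (Ti); 22:G/A (Ti); 28:G/A (Ti); 33:G/A (Ti); 36:C/G (Tv); 37:T/C (Ti); 40:C/T (Ti).
Of the 13 differences, 10 transitions and 3 transversions over 41 sites: P = 10/41 = 0.243902, Q = 3/41 = 0.073171.
d = −0.5·ln(0.439025) − 0.25·ln(0.853658) = −0.5·(-0.823199) − 0.25·(-0.158225) = 0.4512.

0.4512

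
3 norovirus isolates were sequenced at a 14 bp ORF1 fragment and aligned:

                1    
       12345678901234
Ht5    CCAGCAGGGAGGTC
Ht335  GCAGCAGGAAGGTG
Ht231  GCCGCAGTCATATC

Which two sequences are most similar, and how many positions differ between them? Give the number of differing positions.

3

Pairwise Hamming distances:
  Ht5 vs Ht335: 3
  Ht5 vs Ht231: 6
  Ht335 vs Ht231: 6
The smallest is 3, between Ht5 and Ht335.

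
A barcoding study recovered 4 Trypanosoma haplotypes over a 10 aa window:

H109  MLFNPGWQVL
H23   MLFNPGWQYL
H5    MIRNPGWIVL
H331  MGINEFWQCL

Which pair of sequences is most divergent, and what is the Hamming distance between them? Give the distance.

Pairwise Hamming distances:
  H109 vs H23: 1
  H109 vs H5: 3
  H109 vs H331: 5
  H23 vs H5: 4
  H23 vs H331: 5
  H5 vs H331: 6
The largest is 6, between H5 and H331.

6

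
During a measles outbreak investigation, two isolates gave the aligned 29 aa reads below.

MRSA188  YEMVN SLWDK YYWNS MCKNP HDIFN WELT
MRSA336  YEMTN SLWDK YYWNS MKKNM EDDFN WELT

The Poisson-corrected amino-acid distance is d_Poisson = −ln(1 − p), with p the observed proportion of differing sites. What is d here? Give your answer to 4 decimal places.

0.1892

Differing sites — 4:V/T; 17:C/K; 20:P/M; 21:H/E; 23:I/D.
p = 5/29 = 0.172414.
d = −ln(1 − 0.172414) = −ln(0.827586) = 0.1892.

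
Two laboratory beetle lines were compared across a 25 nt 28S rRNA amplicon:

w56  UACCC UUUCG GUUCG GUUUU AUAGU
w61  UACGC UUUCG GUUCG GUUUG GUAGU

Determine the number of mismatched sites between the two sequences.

3

The sequences differ at positions 4 (C/G), 20 (U/G), 21 (A/G).
That gives 3 mismatches out of 25 aligned sites, so the Hamming distance is 3.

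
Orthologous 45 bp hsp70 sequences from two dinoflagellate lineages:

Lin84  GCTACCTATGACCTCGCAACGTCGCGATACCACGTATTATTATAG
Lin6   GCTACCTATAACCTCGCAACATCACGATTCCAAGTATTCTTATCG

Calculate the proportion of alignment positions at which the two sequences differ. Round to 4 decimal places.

Mismatches occur at site 10 (G↔A), site 21 (G↔A), site 24 (G↔A), site 29 (A↔T), site 33 (C↔A), site 39 (A↔C), site 44 (A↔C).
There are 7 differences over 45 sites, so p = 7/45 = 0.1556.

0.1556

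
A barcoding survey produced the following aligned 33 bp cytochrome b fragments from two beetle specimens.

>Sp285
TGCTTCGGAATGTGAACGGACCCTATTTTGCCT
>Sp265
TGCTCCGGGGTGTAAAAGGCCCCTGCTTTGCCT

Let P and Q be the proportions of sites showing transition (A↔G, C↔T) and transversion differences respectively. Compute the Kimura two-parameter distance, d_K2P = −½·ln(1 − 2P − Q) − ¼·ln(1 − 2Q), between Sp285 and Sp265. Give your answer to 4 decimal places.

0.3083

The sequences differ at positions 5 (T/C, transition), 9 (A/G, transition), 10 (A/G, transition), 14 (G/A, transition), 17 (C/A, transversion), 20 (A/C, transversion), 25 (A/G, transition), 26 (T/C, transition).
Of the 8 differences, 6 transitions and 2 transversions over 33 sites: P = 6/33 = 0.181818, Q = 2/33 = 0.060606.
d = −0.5·ln(0.575758) − 0.25·ln(0.878788) = −0.5·(-0.552068) − 0.25·(-0.129212) = 0.3083.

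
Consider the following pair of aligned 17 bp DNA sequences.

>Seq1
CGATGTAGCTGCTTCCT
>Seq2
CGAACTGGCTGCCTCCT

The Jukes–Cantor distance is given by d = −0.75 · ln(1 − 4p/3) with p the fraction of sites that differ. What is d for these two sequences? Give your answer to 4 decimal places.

Differing sites — 4:T/A; 5:G/C; 7:A/G; 13:T/C.
p = 4/17 = 0.235294.
d = −0.75 · ln(1 − (4/3)·0.235294) = −0.75 · ln(0.686275) = −0.75 · (-0.376477) = 0.2824.

0.2824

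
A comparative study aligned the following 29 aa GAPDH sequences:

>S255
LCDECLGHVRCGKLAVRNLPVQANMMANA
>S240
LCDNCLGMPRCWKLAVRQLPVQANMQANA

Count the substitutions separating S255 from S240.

Mismatches occur at site 4 (E/N), site 8 (H/M), site 9 (V/P), site 12 (G/W), site 18 (N/Q), site 26 (M/Q).
That gives 6 mismatches out of 29 aligned sites, so the Hamming distance is 6.

6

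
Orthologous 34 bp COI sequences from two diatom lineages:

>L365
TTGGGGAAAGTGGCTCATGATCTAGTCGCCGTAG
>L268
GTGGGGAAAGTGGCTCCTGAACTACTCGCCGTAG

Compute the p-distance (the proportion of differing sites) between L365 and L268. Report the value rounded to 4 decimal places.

0.1176

Differing sites — 1:T/G; 17:A/C; 21:T/A; 25:G/C.
There are 4 differences over 34 sites, so p = 4/34 = 0.1176.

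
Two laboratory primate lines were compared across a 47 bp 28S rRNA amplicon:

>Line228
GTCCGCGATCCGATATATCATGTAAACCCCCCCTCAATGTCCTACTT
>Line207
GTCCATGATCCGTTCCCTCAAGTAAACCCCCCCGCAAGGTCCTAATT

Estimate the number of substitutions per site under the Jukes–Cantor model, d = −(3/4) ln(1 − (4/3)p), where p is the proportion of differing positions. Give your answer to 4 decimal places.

0.2502

Differing sites — 5:G/A; 6:C/T; 13:A/T; 15:A/C; 16:T/C; 17:A/C; 21:T/A; 34:T/G; 38:T/G; 45:C/A.
p = 10/47 = 0.212766.
d = −0.75 · ln(1 − (4/3)·0.212766) = −0.75 · ln(0.716312) = −0.75 · (-0.333639) = 0.2502.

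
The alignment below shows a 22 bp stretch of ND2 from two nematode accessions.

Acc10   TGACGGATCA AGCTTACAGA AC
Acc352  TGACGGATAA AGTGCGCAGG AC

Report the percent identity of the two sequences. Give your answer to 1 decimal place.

Mismatches occur at site 9 (C/A), site 13 (C/T), site 14 (T/G), site 15 (T/C), site 16 (A/G), site 20 (A/G).
16 of the 22 sites match, so the percent identity is 16/22 × 100 = 72.7%.

72.7%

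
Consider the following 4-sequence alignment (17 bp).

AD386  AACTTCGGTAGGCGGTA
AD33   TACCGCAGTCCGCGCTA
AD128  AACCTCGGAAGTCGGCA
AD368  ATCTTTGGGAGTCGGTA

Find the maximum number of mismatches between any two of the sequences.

Pairwise Hamming distances:
  AD386 vs AD33: 7
  AD386 vs AD128: 4
  AD386 vs AD368: 4
  AD33 vs AD128: 9
  AD33 vs AD368: 11
  AD128 vs AD368: 5
The largest is 11, between AD33 and AD368.

11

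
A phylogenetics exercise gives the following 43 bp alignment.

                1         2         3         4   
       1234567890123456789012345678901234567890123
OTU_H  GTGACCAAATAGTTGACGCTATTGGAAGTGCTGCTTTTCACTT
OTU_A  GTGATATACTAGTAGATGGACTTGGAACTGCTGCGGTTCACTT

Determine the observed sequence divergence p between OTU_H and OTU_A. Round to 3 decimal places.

The sequences differ at positions 5 (C/T), 6 (C/A), 7 (A/T), 9 (A/C), 14 (T/A), 17 (C/T), 19 (C/G), 20 (T/A), 21 (A/C), 28 (G/C), 35 (T/G), 36 (T/G).
There are 12 differences over 43 sites, so p = 12/43 = 0.279.

0.279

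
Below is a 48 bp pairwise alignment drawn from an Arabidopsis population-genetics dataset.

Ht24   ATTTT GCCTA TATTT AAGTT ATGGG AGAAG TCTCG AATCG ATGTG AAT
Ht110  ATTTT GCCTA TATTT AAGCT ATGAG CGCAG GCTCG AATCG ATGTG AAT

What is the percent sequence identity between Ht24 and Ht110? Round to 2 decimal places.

89.58%

Mismatches occur at site 19 (T→C), site 24 (G→A), site 26 (A→C), site 28 (A→C), site 31 (T→G).
43 of the 48 sites match, so the percent identity is 43/48 × 100 = 89.58%.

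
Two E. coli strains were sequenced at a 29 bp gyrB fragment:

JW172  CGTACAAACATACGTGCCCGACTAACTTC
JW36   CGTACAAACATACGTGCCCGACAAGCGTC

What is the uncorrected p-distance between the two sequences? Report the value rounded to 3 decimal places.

The sequences differ at positions 23 (T/A), 25 (A/G), 27 (T/G).
There are 3 differences over 29 sites, so p = 3/29 = 0.103.

0.103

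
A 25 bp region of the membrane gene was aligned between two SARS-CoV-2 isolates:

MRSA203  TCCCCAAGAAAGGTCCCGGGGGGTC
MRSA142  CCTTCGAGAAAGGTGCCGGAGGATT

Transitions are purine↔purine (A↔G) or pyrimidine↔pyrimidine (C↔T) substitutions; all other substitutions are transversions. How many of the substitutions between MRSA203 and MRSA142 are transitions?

Differing sites — 1:T/C (Ti); 3:C/T (Ti); 4:C/T (Ti); 6:A/G (Ti); 15:C/G (Tv); 20:G/A (Ti); 23:G/A (Ti); 25:C/T (Ti).
Of the 8 differences, 7 transitions and 1 transversion, so the answer is 7.

7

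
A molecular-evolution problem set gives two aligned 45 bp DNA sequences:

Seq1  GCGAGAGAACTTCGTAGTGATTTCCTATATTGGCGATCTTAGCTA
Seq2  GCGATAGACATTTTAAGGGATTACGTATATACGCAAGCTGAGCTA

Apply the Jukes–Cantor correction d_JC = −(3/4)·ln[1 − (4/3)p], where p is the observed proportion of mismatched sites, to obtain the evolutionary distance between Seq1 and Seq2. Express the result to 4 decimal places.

0.4019

Mismatches occur at site 5 (G↔T), site 9 (A↔C), site 10 (C↔A), site 13 (C↔T), site 14 (G↔T), site 15 (T↔A), site 18 (T↔G), site 23 (T↔A), site 25 (C↔G), site 31 (T↔A), site 32 (G↔C), site 35 (G↔A), site 37 (T↔G), site 40 (T↔G).
p = 14/45 = 0.311111.
d = −0.75 · ln(1 − (4/3)·0.311111) = −0.75 · ln(0.585185) = −0.75 · (-0.535827) = 0.4019.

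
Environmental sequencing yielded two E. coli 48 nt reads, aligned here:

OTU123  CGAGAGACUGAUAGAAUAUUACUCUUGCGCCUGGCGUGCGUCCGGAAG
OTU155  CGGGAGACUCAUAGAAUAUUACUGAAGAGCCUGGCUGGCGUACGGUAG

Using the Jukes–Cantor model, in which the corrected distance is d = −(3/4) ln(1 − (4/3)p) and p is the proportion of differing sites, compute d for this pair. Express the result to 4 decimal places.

0.2441

Mismatches occur at site 3 (A→G), site 10 (G→C), site 24 (C→G), site 25 (U→A), site 26 (U→A), site 28 (C→A), site 36 (G→U), site 37 (U→G), site 42 (C→A), site 46 (A→U).
p = 10/48 = 0.208333.
d = −0.75 · ln(1 − (4/3)·0.208333) = −0.75 · ln(0.722223) = −0.75 · (-0.325421) = 0.2441.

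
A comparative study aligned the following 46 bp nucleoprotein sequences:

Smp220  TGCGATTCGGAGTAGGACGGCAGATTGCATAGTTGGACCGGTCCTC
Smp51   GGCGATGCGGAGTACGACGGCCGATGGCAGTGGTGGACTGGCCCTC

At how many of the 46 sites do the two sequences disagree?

The sequences differ at positions 1 (T/G), 7 (T/G), 15 (G/C), 22 (A/C), 26 (T/G), 30 (T/G), 31 (A/T), 33 (T/G), 39 (C/T), 42 (T/C).
That gives 10 mismatches out of 46 aligned sites, so the Hamming distance is 10.

10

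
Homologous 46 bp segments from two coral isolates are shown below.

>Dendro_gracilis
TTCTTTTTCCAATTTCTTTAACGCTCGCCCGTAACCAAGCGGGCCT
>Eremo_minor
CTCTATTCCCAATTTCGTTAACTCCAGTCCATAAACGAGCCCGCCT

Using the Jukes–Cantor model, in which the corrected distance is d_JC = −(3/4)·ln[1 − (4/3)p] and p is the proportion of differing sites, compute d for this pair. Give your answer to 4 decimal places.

0.3547

Mismatches occur at site 1 (T/C), site 5 (T/A), site 8 (T/C), site 17 (T/G), site 23 (G/T), site 25 (T/C), site 26 (C/A), site 28 (C/T), site 31 (G/A), site 35 (C/A), site 37 (A/G), site 41 (G/C), site 42 (G/C).
p = 13/46 = 0.282609.
d = −0.75 · ln(1 − (4/3)·0.282609) = −0.75 · ln(0.623188) = −0.75 · (-0.472907) = 0.3547.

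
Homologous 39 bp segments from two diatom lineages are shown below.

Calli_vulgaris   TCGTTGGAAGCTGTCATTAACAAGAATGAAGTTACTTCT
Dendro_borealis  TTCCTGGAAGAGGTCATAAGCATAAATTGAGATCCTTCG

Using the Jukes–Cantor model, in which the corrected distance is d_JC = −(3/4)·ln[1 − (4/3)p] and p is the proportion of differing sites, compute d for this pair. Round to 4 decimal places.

0.4885

Mismatches occur at site 2 (C→T), site 3 (G→C), site 4 (T→C), site 11 (C→A), site 12 (T→G), site 18 (T→A), site 20 (A→G), site 23 (A→T), site 24 (G→A), site 28 (G→T), site 29 (A→G), site 32 (T→A), site 34 (A→C), site 39 (T→G).
p = 14/39 = 0.358974.
d = −0.75 · ln(1 − (4/3)·0.358974) = −0.75 · ln(0.521368) = −0.75 · (-0.651299) = 0.4885.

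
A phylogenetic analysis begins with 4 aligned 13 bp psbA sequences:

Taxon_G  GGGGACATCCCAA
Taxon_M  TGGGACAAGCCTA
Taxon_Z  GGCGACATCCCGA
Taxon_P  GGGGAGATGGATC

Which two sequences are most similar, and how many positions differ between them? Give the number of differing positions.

Pairwise Hamming distances:
  Taxon_G vs Taxon_M: 4
  Taxon_G vs Taxon_Z: 2
  Taxon_G vs Taxon_P: 6
  Taxon_M vs Taxon_Z: 5
  Taxon_M vs Taxon_P: 6
  Taxon_Z vs Taxon_P: 7
The smallest is 2, between Taxon_G and Taxon_Z.

2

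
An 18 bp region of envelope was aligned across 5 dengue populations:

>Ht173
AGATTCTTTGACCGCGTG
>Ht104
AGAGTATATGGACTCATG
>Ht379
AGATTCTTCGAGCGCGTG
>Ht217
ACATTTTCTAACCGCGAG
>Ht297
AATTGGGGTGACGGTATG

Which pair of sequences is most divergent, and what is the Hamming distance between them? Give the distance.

Pairwise Hamming distances:
  Ht173 vs Ht104: 7
  Ht173 vs Ht379: 2
  Ht173 vs Ht217: 5
  Ht173 vs Ht297: 9
  Ht104 vs Ht379: 8
  Ht104 vs Ht217: 10
  Ht104 vs Ht297: 12
  Ht379 vs Ht217: 7
  Ht379 vs Ht297: 11
  Ht217 vs Ht297: 11
The largest is 12, between Ht104 and Ht297.

12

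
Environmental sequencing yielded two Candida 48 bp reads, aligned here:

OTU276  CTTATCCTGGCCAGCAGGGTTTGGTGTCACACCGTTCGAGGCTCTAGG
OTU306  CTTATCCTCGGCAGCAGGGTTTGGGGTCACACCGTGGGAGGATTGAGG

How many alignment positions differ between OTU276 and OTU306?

Mismatches occur at site 9 (G→C), site 11 (C→G), site 25 (T→G), site 36 (T→G), site 37 (C→G), site 42 (C→A), site 44 (C→T), site 45 (T→G).
That gives 8 mismatches out of 48 aligned sites, so the Hamming distance is 8.

8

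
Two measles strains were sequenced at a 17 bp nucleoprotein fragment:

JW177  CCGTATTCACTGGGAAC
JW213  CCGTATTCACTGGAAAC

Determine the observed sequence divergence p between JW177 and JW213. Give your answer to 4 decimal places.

The sequences differ at position 14 (G/A).
There are 1 differences over 17 sites, so p = 1/17 = 0.0588.

0.0588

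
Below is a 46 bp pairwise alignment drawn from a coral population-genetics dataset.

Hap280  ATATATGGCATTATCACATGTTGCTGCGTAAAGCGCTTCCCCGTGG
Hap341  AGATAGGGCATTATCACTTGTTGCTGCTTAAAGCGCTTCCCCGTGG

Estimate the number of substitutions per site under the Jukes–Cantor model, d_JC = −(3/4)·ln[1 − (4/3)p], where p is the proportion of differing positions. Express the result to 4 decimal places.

The sequences differ at positions 2 (T/G), 6 (T/G), 18 (A/T), 28 (G/T).
p = 4/46 = 0.086957.
d = −0.75 · ln(1 − (4/3)·0.086957) = −0.75 · ln(0.884057) = −0.75 · (-0.123234) = 0.0924.

0.0924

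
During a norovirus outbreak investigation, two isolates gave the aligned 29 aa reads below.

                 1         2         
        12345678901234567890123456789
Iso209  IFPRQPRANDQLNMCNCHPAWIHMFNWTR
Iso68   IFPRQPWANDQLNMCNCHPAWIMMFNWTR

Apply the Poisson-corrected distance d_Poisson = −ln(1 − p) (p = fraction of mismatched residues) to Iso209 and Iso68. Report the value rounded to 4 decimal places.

0.0715

Mismatches occur at site 7 (R↔W), site 23 (H↔M).
p = 2/29 = 0.068966.
d = −ln(1 − 0.068966) = −ln(0.931034) = 0.0715.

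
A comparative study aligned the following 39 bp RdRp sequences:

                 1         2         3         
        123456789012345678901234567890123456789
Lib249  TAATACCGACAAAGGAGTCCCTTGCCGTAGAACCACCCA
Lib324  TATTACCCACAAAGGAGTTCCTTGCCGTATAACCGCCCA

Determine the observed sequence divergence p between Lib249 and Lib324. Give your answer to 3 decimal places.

0.128

Differing sites — 3:A/T; 8:G/C; 19:C/T; 30:G/T; 35:A/G.
There are 5 differences over 39 sites, so p = 5/39 = 0.128.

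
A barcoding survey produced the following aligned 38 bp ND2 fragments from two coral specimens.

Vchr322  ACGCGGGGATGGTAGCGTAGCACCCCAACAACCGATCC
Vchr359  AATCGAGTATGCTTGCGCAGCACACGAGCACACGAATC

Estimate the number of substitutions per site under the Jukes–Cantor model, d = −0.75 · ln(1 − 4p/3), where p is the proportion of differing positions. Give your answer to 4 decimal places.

0.5068

The sequences differ at positions 2 (C/A), 3 (G/T), 6 (G/A), 8 (G/T), 12 (G/C), 14 (A/T), 18 (T/C), 24 (C/A), 26 (C/G), 28 (A/G), 31 (A/C), 32 (C/A), 36 (T/A), 37 (C/T).
p = 14/38 = 0.368421.
d = −0.75 · ln(1 − (4/3)·0.368421) = −0.75 · ln(0.508772) = −0.75 · (-0.675755) = 0.5068.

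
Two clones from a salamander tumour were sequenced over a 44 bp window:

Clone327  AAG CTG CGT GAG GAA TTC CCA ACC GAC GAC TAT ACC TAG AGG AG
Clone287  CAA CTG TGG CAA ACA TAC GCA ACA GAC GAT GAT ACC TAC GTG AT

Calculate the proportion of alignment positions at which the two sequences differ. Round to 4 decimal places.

Differing sites — 1:A/C; 3:G/A; 7:C/T; 9:T/G; 10:G/C; 12:G/A; 13:G/A; 14:A/C; 17:T/A; 19:C/G; 24:C/A; 30:C/T; 31:T/G; 39:G/C; 40:A/G; 41:G/T; 44:G/T.
There are 17 differences over 44 sites, so p = 17/44 = 0.3864.

0.3864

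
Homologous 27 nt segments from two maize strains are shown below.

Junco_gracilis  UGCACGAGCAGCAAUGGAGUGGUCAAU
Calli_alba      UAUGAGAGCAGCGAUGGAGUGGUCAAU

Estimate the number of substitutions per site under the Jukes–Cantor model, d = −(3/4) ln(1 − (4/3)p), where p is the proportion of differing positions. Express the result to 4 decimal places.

0.2127

The sequences differ at positions 2 (G/A), 3 (C/U), 4 (A/G), 5 (C/A), 13 (A/G).
p = 5/27 = 0.185185.
d = −0.75 · ln(1 − (4/3)·0.185185) = −0.75 · ln(0.753087) = −0.75 · (-0.283575) = 0.2127.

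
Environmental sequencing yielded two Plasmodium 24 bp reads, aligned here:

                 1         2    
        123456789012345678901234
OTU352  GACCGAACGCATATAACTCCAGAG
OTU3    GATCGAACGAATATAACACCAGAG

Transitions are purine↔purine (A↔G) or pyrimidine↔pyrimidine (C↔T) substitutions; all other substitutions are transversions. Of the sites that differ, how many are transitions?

1

Differing sites — 3:C/T (Ti); 10:C/A (Tv); 18:T/A (Tv).
Of the 3 differences, 1 transition and 2 transversions, so the answer is 1.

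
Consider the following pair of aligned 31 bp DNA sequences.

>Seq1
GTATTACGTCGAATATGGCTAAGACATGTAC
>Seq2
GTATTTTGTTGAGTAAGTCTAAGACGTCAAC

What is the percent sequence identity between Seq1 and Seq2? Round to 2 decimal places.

70.97%

Mismatches occur at site 6 (A↔T), site 7 (C↔T), site 10 (C↔T), site 13 (A↔G), site 16 (T↔A), site 18 (G↔T), site 26 (A↔G), site 28 (G↔C), site 29 (T↔A).
22 of the 31 sites match, so the percent identity is 22/31 × 100 = 70.97%.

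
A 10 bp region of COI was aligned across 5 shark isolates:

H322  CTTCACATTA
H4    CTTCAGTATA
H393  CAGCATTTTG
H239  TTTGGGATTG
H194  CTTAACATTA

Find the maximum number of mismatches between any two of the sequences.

Pairwise Hamming distances:
  H322 vs H4: 3
  H322 vs H393: 5
  H322 vs H239: 5
  H322 vs H194: 1
  H4 vs H393: 5
  H4 vs H239: 6
  H4 vs H194: 4
  H393 vs H239: 7
  H393 vs H194: 6
  H239 vs H194: 5
The largest is 7, between H393 and H239.

7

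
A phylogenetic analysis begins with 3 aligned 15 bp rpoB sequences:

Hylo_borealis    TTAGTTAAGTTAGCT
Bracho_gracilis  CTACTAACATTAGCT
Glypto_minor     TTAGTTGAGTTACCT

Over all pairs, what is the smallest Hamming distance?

2

Pairwise Hamming distances:
  Hylo_borealis vs Bracho_gracilis: 5
  Hylo_borealis vs Glypto_minor: 2
  Bracho_gracilis vs Glypto_minor: 7
The smallest is 2, between Hylo_borealis and Glypto_minor.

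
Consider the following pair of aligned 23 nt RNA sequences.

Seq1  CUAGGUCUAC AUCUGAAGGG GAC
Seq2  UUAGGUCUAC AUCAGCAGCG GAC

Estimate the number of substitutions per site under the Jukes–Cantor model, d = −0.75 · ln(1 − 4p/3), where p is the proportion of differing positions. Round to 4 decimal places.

Differing sites — 1:C/U; 14:U/A; 16:A/C; 19:G/C.
p = 4/23 = 0.173913.
d = −0.75 · ln(1 − (4/3)·0.173913) = −0.75 · ln(0.768116) = −0.75 · (-0.263815) = 0.1979.

0.1979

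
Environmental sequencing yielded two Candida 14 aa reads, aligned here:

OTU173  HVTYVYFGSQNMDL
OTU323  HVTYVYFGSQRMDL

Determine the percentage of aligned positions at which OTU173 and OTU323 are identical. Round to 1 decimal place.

92.9%

The sequences differ at position 11 (N/R).
13 of the 14 sites match, so the percent identity is 13/14 × 100 = 92.9%.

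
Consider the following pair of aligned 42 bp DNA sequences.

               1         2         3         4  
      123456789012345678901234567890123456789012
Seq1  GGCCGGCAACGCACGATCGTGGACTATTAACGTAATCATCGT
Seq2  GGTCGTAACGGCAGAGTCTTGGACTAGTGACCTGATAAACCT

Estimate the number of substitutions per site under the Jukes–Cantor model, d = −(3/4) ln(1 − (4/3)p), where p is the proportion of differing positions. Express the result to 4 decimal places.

Differing sites — 3:C/T; 6:G/T; 7:C/A; 9:A/C; 10:C/G; 14:C/G; 15:G/A; 16:A/G; 19:G/T; 27:T/G; 29:A/G; 32:G/C; 34:A/G; 37:C/A; 39:T/A; 41:G/C.
p = 16/42 = 0.380952.
d = −0.75 · ln(1 − (4/3)·0.380952) = −0.75 · ln(0.492064) = −0.75 · (-0.709146) = 0.5319.

0.5319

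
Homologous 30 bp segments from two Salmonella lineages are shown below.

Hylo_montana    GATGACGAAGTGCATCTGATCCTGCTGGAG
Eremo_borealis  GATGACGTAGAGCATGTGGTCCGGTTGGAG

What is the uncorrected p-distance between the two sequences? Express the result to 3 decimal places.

The sequences differ at positions 8 (A/T), 11 (T/A), 16 (C/G), 19 (A/G), 23 (T/G), 25 (C/T).
There are 6 differences over 30 sites, so p = 6/30 = 0.200.

0.200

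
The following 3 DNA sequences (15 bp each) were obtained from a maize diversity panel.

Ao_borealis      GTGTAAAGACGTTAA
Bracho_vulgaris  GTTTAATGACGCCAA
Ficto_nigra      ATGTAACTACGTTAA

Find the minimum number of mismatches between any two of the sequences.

3

Pairwise Hamming distances:
  Ao_borealis vs Bracho_vulgaris: 4
  Ao_borealis vs Ficto_nigra: 3
  Bracho_vulgaris vs Ficto_nigra: 6
The smallest is 3, between Ao_borealis and Ficto_nigra.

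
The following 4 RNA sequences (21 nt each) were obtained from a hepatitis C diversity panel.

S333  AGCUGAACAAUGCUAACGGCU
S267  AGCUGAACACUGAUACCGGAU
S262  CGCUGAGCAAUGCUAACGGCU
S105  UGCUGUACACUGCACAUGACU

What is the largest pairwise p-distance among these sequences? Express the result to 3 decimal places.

Pairwise Hamming distances:
  S333 vs S267: 4
  S333 vs S262: 2
  S333 vs S105: 7
  S267 vs S262: 6
  S267 vs S105: 9
  S262 vs S105: 8
The largest is 9 mismatches, between S267 and S105; p = 9/21 = 0.429.

0.429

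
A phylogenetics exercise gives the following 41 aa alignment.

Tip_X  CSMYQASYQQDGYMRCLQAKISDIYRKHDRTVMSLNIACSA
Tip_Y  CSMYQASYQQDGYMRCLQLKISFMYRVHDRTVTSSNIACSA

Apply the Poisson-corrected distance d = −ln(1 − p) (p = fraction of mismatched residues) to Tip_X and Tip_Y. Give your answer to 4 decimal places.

Differing sites — 19:A/L; 23:D/F; 24:I/M; 27:K/V; 33:M/T; 35:L/S.
p = 6/41 = 0.146341.
d = −ln(1 − 0.146341) = −ln(0.853659) = 0.1582.

0.1582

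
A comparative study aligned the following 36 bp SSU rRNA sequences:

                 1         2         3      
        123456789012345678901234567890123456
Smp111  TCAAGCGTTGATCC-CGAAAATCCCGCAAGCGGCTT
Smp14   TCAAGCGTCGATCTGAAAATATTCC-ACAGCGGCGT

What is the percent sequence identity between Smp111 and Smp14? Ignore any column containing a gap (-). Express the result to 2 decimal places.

Excluding the 2 gap columns leaves 34 comparable sites.
Mismatches occur at site 9 (T/C), site 14 (C/T), site 16 (C/A), site 17 (G/A), site 20 (A/T), site 23 (C/T), site 27 (C/A), site 28 (A/C), site 35 (T/G).
25 of the 34 comparable sites match, so the percent identity is 25/34 × 100 = 73.53%.

73.53%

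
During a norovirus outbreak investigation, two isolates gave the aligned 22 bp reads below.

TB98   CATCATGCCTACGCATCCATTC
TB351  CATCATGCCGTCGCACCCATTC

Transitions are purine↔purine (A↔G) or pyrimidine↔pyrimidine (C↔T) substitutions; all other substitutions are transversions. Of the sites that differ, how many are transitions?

1

The sequences differ at positions 10 (T/G, transversion), 11 (A/T, transversion), 16 (T/C, transition).
Of the 3 differences, 1 transition and 2 transversions, so the answer is 1.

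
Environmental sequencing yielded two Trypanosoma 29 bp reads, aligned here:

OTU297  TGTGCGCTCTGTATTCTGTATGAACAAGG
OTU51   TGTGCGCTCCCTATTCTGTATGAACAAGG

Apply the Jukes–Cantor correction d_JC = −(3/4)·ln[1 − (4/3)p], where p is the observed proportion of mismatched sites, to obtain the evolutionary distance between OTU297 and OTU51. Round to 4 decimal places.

0.0723

The sequences differ at positions 10 (T/C), 11 (G/C).
p = 2/29 = 0.068966.
d = −0.75 · ln(1 − (4/3)·0.068966) = −0.75 · ln(0.908045) = −0.75 · (-0.096461) = 0.0723.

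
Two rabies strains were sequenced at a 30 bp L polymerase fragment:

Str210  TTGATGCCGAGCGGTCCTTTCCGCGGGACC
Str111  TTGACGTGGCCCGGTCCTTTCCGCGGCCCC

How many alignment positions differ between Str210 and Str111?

7

Mismatches occur at site 5 (T↔C), site 7 (C↔T), site 8 (C↔G), site 10 (A↔C), site 11 (G↔C), site 27 (G↔C), site 28 (A↔C).
That gives 7 mismatches out of 30 aligned sites, so the Hamming distance is 7.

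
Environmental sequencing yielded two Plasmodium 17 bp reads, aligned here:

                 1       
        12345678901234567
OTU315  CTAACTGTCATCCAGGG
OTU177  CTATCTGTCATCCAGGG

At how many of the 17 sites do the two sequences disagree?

1

The sequences differ at position 4 (A/T).
That gives 1 mismatch out of 17 aligned sites, so the Hamming distance is 1.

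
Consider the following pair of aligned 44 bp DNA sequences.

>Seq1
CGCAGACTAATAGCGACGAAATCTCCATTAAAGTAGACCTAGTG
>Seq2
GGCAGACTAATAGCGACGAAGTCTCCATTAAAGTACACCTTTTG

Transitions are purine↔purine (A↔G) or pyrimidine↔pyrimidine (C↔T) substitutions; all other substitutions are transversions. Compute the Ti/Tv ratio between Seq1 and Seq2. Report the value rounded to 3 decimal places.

Differing sites — 1:C/G (Tv); 21:A/G (Ti); 36:G/C (Tv); 41:A/T (Tv); 42:G/T (Tv).
Of the 5 differences, 1 transition and 4 transversions, so Ti/Tv = 1/4 = 0.250.

0.250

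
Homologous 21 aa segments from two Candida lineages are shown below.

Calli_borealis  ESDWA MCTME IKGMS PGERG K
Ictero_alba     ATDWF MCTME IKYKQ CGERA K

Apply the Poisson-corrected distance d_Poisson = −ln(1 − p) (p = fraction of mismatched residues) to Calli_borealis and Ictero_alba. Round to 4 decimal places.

0.4796

The sequences differ at positions 1 (E/A), 2 (S/T), 5 (A/F), 13 (G/Y), 14 (M/K), 15 (S/Q), 16 (P/C), 20 (G/A).
p = 8/21 = 0.380952.
d = −ln(1 − 0.380952) = −ln(0.619048) = 0.4796.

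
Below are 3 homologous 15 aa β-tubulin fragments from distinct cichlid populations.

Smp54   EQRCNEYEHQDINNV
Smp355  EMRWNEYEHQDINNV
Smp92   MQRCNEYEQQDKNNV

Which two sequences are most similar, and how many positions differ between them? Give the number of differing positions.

Pairwise Hamming distances:
  Smp54 vs Smp355: 2
  Smp54 vs Smp92: 3
  Smp355 vs Smp92: 5
The smallest is 2, between Smp54 and Smp355.

2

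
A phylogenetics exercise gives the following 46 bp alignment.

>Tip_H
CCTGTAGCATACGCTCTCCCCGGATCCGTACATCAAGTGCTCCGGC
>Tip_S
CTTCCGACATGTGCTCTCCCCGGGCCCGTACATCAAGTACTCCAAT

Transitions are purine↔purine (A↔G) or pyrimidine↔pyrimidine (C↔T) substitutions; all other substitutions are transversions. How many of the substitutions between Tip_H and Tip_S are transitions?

12

The sequences differ at positions 2 (C/T, transition), 4 (G/C, transversion), 5 (T/C, transition), 6 (A/G, transition), 7 (G/A, transition), 11 (A/G, transition), 12 (C/T, transition), 24 (A/G, transition), 25 (T/C, transition), 39 (G/A, transition), 44 (G/A, transition), 45 (G/A, transition), 46 (C/T, transition).
Of the 13 differences, 12 transitions and 1 transversion, so the answer is 12.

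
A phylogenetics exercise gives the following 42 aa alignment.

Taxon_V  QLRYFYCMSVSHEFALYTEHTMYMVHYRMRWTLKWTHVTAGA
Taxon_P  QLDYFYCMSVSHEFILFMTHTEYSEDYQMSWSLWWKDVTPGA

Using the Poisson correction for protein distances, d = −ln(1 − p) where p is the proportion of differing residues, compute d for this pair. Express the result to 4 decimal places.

0.4796

Differing sites — 3:R/D; 15:A/I; 17:Y/F; 18:T/M; 19:E/T; 22:M/E; 24:M/S; 25:V/E; 26:H/D; 28:R/Q; 30:R/S; 32:T/S; 34:K/W; 36:T/K; 37:H/D; 40:A/P.
p = 16/42 = 0.380952.
d = −ln(1 − 0.380952) = −ln(0.619048) = 0.4796.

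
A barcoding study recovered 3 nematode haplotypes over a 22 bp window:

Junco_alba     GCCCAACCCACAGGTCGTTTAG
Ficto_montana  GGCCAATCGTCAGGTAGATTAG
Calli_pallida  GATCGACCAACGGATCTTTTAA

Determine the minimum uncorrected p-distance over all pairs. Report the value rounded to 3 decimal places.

0.273

Pairwise Hamming distances:
  Junco_alba vs Ficto_montana: 6
  Junco_alba vs Calli_pallida: 8
  Ficto_montana vs Calli_pallida: 12
The smallest is 6 mismatches, between Junco_alba and Ficto_montana; p = 6/22 = 0.273.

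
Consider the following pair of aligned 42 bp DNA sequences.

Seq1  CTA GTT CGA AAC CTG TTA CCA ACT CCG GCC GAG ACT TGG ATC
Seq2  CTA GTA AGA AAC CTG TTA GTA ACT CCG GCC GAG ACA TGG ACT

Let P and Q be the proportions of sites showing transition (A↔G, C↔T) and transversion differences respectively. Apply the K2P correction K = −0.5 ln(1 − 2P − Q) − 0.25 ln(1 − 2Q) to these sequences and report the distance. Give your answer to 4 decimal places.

0.1888

Differing sites — 6:T/A (Tv); 7:C/A (Tv); 19:C/G (Tv); 20:C/T (Ti); 36:T/A (Tv); 41:T/C (Ti); 42:C/T (Ti).
Of the 7 differences, 3 transitions and 4 transversions over 42 sites: P = 3/42 = 0.071429, Q = 4/42 = 0.095238.
d = −0.5·ln(0.761904) − 0.25·ln(0.809524) = −0.5·(-0.271935) − 0.25·(-0.211309) = 0.1888.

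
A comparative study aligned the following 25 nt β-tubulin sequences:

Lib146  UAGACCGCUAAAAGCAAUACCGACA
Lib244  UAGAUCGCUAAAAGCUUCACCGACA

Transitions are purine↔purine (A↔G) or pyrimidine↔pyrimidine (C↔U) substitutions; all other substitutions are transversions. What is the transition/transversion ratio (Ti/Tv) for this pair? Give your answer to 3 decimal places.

Mismatches occur at site 5 (C/U, transition), site 16 (A/U, transversion), site 17 (A/U, transversion), site 18 (U/C, transition).
Of the 4 differences, 2 transitions and 2 transversions, so Ti/Tv = 2/2 = 1.000.

1.000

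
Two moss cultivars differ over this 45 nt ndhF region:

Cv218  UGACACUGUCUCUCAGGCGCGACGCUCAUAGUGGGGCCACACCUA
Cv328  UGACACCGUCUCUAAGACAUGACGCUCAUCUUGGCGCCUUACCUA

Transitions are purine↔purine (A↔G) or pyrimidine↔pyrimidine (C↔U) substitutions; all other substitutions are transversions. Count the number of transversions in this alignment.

5

Differing sites — 7:U/C (Ti); 14:C/A (Tv); 17:G/A (Ti); 19:G/A (Ti); 20:C/U (Ti); 30:A/C (Tv); 31:G/U (Tv); 35:G/C (Tv); 39:A/U (Tv); 40:C/U (Ti).
Of the 10 differences, 5 transitions and 5 transversions, so the answer is 5.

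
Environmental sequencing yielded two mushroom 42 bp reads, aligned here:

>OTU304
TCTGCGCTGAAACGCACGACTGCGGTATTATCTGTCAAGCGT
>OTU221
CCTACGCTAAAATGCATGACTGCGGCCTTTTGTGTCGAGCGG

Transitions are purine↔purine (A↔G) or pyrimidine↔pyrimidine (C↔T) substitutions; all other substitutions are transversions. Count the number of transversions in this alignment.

The sequences differ at positions 1 (T/C, transition), 4 (G/A, transition), 9 (G/A, transition), 13 (C/T, transition), 17 (C/T, transition), 26 (T/C, transition), 27 (A/C, transversion), 30 (A/T, transversion), 32 (C/G, transversion), 37 (A/G, transition), 42 (T/G, transversion).
Of the 11 differences, 7 transitions and 4 transversions, so the answer is 4.

4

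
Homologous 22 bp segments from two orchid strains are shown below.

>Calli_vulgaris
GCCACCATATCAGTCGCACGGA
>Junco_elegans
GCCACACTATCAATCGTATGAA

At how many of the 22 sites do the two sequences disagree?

6

Mismatches occur at site 6 (C↔A), site 7 (A↔C), site 13 (G↔A), site 17 (C↔T), site 19 (C↔T), site 21 (G↔A).
That gives 6 mismatches out of 22 aligned sites, so the Hamming distance is 6.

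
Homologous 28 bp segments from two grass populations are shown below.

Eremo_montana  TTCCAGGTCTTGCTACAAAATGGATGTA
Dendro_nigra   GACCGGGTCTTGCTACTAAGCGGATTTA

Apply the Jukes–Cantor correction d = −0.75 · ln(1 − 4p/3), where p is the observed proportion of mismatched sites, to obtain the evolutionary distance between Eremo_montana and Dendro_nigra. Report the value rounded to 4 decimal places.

The sequences differ at positions 1 (T/G), 2 (T/A), 5 (A/G), 17 (A/T), 20 (A/G), 21 (T/C), 26 (G/T).
p = 7/28 = 0.250000.
d = −0.75 · ln(1 − (4/3)·0.250000) = −0.75 · ln(0.666667) = −0.75 · (-0.405465) = 0.3041.

0.3041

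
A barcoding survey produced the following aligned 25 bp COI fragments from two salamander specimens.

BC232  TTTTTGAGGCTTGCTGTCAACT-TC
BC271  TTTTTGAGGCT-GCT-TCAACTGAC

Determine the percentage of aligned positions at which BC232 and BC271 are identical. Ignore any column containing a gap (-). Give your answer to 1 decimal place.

Excluding the 3 gap columns leaves 22 comparable sites.
Differing sites — 24:T/A.
21 of the 22 comparable sites match, so the percent identity is 21/22 × 100 = 95.5%.

95.5%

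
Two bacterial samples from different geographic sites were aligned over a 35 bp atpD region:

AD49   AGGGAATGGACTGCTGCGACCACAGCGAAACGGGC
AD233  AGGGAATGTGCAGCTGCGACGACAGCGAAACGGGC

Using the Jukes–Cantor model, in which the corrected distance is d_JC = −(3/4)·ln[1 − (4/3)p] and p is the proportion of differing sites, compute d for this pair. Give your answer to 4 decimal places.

The sequences differ at positions 9 (G/T), 10 (A/G), 12 (T/A), 21 (C/G).
p = 4/35 = 0.114286.
d = −0.75 · ln(1 − (4/3)·0.114286) = −0.75 · ln(0.847619) = −0.75 · (-0.165324) = 0.1240.

0.1240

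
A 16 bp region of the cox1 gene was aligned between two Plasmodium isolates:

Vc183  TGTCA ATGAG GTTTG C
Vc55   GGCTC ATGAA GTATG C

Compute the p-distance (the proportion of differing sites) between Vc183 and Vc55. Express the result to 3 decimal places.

0.375

Differing sites — 1:T/G; 3:T/C; 4:C/T; 5:A/C; 10:G/A; 13:T/A.
There are 6 differences over 16 sites, so p = 6/16 = 0.375.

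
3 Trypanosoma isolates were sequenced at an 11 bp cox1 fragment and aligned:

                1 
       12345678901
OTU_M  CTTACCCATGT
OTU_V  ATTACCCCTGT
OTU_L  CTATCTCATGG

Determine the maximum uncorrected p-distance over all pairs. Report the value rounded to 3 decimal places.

0.545

Pairwise Hamming distances:
  OTU_M vs OTU_V: 2
  OTU_M vs OTU_L: 4
  OTU_V vs OTU_L: 6
The largest is 6 mismatches, between OTU_V and OTU_L; p = 6/11 = 0.545.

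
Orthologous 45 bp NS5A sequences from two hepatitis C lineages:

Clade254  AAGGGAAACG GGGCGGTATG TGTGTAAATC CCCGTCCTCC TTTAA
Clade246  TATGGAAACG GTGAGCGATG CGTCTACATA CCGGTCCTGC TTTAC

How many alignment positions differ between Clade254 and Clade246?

13

The sequences differ at positions 1 (A/T), 3 (G/T), 12 (G/T), 14 (C/A), 16 (G/C), 17 (T/G), 21 (T/C), 24 (G/C), 27 (A/C), 30 (C/A), 33 (C/G), 39 (C/G), 45 (A/C).
That gives 13 mismatches out of 45 aligned sites, so the Hamming distance is 13.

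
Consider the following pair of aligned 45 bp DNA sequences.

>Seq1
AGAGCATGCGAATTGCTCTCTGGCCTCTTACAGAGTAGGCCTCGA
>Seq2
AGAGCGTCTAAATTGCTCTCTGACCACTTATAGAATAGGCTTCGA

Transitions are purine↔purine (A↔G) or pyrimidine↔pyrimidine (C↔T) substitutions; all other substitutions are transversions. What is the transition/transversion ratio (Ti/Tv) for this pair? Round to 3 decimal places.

Mismatches occur at site 6 (A↔G, transition), site 8 (G↔C, transversion), site 9 (C↔T, transition), site 10 (G↔A, transition), site 23 (G↔A, transition), site 26 (T↔A, transversion), site 31 (C↔T, transition), site 35 (G↔A, transition), site 41 (C↔T, transition).
Of the 9 differences, 7 transitions and 2 transversions, so Ti/Tv = 7/2 = 3.500.

3.500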